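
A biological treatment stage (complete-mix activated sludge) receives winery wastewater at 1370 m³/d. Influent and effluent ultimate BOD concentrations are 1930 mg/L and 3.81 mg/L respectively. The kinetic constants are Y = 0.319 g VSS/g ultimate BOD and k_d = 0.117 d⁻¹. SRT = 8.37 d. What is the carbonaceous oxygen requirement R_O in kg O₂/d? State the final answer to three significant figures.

R_O ≈ 2030 kg O₂/d

The observed yield is Y_obs = Y/(1 + k_d·θ_c) = 0.319 / (1 + 0.117 × 8.37) = 0.319 / 1.979 = 0.1612 g VSS per g ultimate BOD removed.
ΔS = 1930 − 3.81 = 1926 mg/L, so the substrate removal rate is 1370 × 1926/1000 = 2639 kg ultimate BOD/d.
Net sludge production P_X = 0.1612 × 2639 = 425.3 kg VSS/d.
R_O = Q·(S₀ − S) − 1.42·P_X = 2639 − 1.42 × 425.3 = 2035 kg O₂/d.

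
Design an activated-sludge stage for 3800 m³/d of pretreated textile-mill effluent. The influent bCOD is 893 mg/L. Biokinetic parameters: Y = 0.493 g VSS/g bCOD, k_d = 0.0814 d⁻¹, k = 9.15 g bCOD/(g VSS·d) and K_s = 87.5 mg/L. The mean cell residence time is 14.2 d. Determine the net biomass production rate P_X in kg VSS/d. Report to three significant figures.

P_X ≈ 773 kg VSS/d

Effluent substrate depends only on kinetics and SRT: S = K_s(1 + k_d θ_c) / [θ_c(Yk − k_d) − 1] = 87.5 × (1 + 0.0814 × 14.2) / [14.2 × (0.493 × 9.15 − 0.0814) − 1] = 188.6 / 61.90 = 3.048 mg/L.
Observed yield with endogenous decay: Y_obs = Y / (1 + k_d·θ_c) = 0.493 / (1 + 0.0814 × 14.2) = 0.493 / 2.156 = 0.2287 g VSS/g bCOD.
Mass of bCOD removed per day: Q(S₀ − S) = 3800 × 890.0 g/m³ = 3382 kg/d.
Biomass produced: P_X = Y_obs·Q·ΔS = 0.2287 × 3382 ≈ 773.3 kg VSS/d.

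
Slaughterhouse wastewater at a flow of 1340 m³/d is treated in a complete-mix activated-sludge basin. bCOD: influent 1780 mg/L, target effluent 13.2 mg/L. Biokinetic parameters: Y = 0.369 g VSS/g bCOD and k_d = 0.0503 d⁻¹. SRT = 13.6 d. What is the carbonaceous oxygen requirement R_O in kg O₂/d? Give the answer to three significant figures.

R_O ≈ 1630 kg O₂/d

Correct the yield for decay: Y_obs = Y/(1 + k_d θ_c) = 0.369 / (1 + 0.0503 × 13.6) = 0.369 / 1.684 = 0.2191.
Mass of bCOD removed per day: Q(S₀ − S) = 1340 × 1767 g/m³ = 2368 kg/d.
Biomass synthesised: P_X = Y_obs × 2368 = 518.7 kg VSS/d.
R_O = Q·ΔS − 1.42 P_X = 2368 − 736.6 = 1631 kg O₂/d.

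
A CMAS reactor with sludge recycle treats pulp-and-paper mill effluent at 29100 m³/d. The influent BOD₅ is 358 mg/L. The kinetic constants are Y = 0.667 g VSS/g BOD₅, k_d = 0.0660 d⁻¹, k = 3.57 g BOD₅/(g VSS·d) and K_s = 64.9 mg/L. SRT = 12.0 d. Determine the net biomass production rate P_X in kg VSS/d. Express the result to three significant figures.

P_X ≈ 3830 kg VSS/d

Effluent substrate depends only on kinetics and SRT: S = K_s(1 + k_d θ_c) / [θ_c(Yk − k_d) − 1] = 64.9 × (1 + 0.0660 × 12.0) / [12.0 × (0.667 × 3.57 − 0.0660) − 1] = 116.3 / 26.78 = 4.342 mg/L.
Correct the yield for decay: Y_obs = Y/(1 + k_d θ_c) = 0.667 / (1 + 0.0660 × 12.0) = 0.667 / 1.792 = 0.3722.
Substrate removed = Q·(S₀ − S) = 29100 m³/d × (358 − 4.34) g/m³ = 1.03×10^7 g/d = 10292 kg/d.
Biomass produced: P_X = Y_obs·Q·ΔS = 0.3722 × 10292 ≈ 3831 kg VSS/d.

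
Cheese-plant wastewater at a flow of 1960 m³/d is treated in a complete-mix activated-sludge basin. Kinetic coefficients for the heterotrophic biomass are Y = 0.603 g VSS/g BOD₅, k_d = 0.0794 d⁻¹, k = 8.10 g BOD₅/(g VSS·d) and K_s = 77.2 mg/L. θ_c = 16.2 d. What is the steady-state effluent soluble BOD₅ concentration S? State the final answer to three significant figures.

S ≈ 2.30 mg/L

For a completely mixed reactor with recycle the Lawrence–McCarty relation gives S = K_s·(1 + k_d·θ_c) / [θ_c·(Y·k − k_d) − 1] = 77.2 × (1 + 0.0794 × 16.2) / [16.2 × (0.603 × 8.10 − 0.0794) − 1] = 176.5 / 76.84 = 2.297 mg/L.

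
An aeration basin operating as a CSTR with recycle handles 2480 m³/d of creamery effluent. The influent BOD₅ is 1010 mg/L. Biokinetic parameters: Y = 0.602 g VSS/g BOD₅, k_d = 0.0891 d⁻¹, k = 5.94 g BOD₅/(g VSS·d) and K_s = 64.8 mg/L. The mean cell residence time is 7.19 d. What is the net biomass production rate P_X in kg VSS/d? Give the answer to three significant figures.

P_X ≈ 915 kg VSS/d

From the Monod/SRT balance for a CMAS, S = K_s·(1+k_d θ_c)/[θ_c·(Y k − k_d) − 1] = 64.8 × (1 + 0.0891 × 7.19) / [7.19 × (0.602 × 5.94 − 0.0891) − 1] = 106.3 / 24.07 = 4.417 mg/L.
Y_obs = Y / (1 + k_d θ_c) = 0.602 / (1 + 0.0891 × 7.19) = 0.602 / 1.641 = 0.3669.
Substrate removed = Q·(S₀ − S) = 2480 m³/d × (1010 − 4.42) g/m³ = 2.49×10^6 g/d = 2494 kg/d.
P_X = Y_obs · Q(S₀ − S) = 0.3669 × 2494 = 915.1 kg VSS/d.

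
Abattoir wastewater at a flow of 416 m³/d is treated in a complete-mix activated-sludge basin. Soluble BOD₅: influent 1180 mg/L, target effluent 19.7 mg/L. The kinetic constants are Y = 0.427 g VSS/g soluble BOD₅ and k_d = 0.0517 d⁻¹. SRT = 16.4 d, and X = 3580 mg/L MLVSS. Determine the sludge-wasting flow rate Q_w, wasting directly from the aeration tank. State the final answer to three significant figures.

From the SRT design equation V = Y Q (S₀−S) θ_c / [X (1 + k_d θ_c)] = 0.427 × 416 × (1180 − 19.7) × 16.4 / [3580 × (1 + 0.0517 × 16.4)] = 3.38×10^6 / 6615 = 511.0 m³.
Wasting from the aeration tank: Q_w = V / θ_c = 511.0 / 16.4 = 31.16 m³/d.

Q_w ≈ 31.2 m³/d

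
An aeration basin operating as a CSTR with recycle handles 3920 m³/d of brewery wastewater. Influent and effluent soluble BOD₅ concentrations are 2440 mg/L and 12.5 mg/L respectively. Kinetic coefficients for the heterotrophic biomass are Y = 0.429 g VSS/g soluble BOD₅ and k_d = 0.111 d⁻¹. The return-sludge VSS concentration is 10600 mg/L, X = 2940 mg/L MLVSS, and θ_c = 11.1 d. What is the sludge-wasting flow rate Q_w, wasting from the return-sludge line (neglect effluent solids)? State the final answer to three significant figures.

Q_w ≈ 173 m³/d

Rearranging the biomass balance for a CMAS with decay, V = Y·Q·ΔS·θ_c / [X·(1+k_d θ_c)] = 0.429 × 3920 × (2440 − 12.5) × 11.1 / [2940 × (1 + 0.111 × 11.1)] = 4.53×10^7 / 6562 = 6905 m³.
Q_w = (V·X)/(θ_c X_r) = 6905 × 2940 / (11.1 × 10600) = 172.5 m³/d.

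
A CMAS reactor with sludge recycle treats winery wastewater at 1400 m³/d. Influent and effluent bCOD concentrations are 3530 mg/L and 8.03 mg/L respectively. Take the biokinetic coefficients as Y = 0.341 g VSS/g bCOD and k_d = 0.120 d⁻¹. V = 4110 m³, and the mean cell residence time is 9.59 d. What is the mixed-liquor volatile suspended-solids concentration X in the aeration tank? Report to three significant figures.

From V·X·(1 + k_d·θ_c) = Y·Q·(S₀ − S)·θ_c: X = 0.341 × 1400 × (3530 − 8.03) × 9.59 / [4110 × (1 + 0.120 × 9.59)] = 1824 mg/L.

X ≈ 1820 mg/L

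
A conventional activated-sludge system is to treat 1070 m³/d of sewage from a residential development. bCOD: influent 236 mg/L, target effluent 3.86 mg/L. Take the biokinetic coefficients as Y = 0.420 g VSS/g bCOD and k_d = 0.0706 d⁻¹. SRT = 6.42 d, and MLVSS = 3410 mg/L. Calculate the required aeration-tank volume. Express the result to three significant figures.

V ≈ 135 m³

From the SRT design equation V = Y Q (S₀−S) θ_c / [X (1 + k_d θ_c)] = 0.420 × 1070 × (236 − 3.86) × 6.42 / [3410 × (1 + 0.0706 × 6.42)] = 6.7×10^5 / 4956 = 135.2 m³.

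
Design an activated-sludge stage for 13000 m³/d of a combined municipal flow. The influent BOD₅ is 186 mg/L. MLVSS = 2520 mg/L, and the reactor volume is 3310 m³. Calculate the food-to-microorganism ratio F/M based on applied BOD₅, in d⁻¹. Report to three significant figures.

F/M ≈ 0.290 d⁻¹

F/M = applied load / biomass = Q·S₀/(V·X) = 13000 × 186 / (3310 × 2520) = 0.2899 d⁻¹.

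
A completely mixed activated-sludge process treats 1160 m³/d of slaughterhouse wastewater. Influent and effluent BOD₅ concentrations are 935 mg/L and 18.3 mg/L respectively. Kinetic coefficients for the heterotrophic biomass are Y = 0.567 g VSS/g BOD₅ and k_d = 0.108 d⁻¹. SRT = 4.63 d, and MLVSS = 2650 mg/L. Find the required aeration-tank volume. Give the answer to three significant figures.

From the SRT design equation V = Y Q (S₀−S) θ_c / [X (1 + k_d θ_c)] = 0.567 × 1160 × (935 − 18.3) × 4.63 / [2650 × (1 + 0.108 × 4.63)] = 2.79×10^6 / 3975 = 702.3 m³.

V ≈ 702 m³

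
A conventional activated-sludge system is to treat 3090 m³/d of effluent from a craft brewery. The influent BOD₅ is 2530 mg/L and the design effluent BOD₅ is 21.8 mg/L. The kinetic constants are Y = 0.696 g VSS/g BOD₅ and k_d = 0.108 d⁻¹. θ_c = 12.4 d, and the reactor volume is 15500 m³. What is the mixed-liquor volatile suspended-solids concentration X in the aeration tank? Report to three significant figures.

X ≈ 1840 mg/L

From V·X·(1 + k_d·θ_c) = Y·Q·(S₀ − S)·θ_c: X = 0.696 × 3090 × (2530 − 21.8) × 12.4 / [15500 × (1 + 0.108 × 12.4)] = 1845 mg/L.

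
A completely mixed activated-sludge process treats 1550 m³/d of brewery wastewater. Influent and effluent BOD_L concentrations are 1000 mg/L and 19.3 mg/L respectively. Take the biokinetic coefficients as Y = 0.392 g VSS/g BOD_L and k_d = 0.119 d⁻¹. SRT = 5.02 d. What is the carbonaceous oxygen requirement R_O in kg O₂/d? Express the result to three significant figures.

R_O ≈ 990 kg O₂/d

Observed yield with endogenous decay: Y_obs = Y / (1 + k_d·θ_c) = 0.392 / (1 + 0.119 × 5.02) = 0.392 / 1.597 = 0.2454 g VSS/g BOD_L.
Mass of BOD_L removed per day: Q(S₀ − S) = 1550 × 980.7 g/m³ = 1520 kg/d.
Net sludge production P_X = 0.2454 × 1520 = 373.0 kg VSS/d.
R_O = Q·ΔS − 1.42 P_X = 1520 − 529.7 = 990.4 kg O₂/d.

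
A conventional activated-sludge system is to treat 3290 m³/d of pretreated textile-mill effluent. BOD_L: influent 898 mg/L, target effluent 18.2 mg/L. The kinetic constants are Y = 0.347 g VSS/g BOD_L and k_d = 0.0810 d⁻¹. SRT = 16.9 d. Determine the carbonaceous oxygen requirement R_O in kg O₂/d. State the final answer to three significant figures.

Correct the yield for decay: Y_obs = Y/(1 + k_d θ_c) = 0.347 / (1 + 0.0810 × 16.9) = 0.347 / 2.369 = 0.1465.
ΔS = 898 − 18.2 = 879.8 mg/L, so the substrate removal rate is 3290 × 879.8/1000 = 2895 kg BOD_L/d.
Biomass synthesised: P_X = Y_obs × 2895 = 424.0 kg VSS/d.
R_O = Q·(S₀ − S) − 1.42·P_X = 2895 − 1.42 × 424.0 = 2292 kg O₂/d.

R_O ≈ 2290 kg O₂/d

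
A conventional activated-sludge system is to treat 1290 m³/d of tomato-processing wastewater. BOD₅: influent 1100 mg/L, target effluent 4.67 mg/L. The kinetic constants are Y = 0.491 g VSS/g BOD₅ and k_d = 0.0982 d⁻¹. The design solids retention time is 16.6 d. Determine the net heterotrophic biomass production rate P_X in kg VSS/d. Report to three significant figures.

P_X ≈ 264 kg VSS/d

The observed yield is Y_obs = Y/(1 + k_d·θ_c) = 0.491 / (1 + 0.0982 × 16.6) = 0.491 / 2.630 = 0.1867 g VSS per g BOD₅ removed.
Substrate removed = Q·(S₀ − S) = 1290 m³/d × (1100 − 4.67) g/m³ = 1.41×10^6 g/d = 1413 kg/d.
Net biomass production P_X = Y_obs × Q·(S₀ − S) = 0.1867 × 1413 = 263.8 kg VSS/d.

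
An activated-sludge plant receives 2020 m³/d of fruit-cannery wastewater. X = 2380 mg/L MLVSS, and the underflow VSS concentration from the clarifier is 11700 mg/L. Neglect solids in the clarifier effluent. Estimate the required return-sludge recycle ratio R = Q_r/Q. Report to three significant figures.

Mass balance around the secondary clarifier (neglecting effluent solids): R = X / (X_r − X) = 2380 / (11700 − 2380) = 0.2554.

R ≈ 0.255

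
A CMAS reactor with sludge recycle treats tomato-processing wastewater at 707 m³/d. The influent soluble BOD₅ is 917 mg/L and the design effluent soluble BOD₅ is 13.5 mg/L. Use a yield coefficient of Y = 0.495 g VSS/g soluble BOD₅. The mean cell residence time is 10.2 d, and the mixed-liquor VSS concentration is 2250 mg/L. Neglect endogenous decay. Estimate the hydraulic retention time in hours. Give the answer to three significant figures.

Biomass mass balance (decay neglected): V·X = Y·Q·(S₀ − S)·θ_c, so V = 0.495 × 707 × (917 − 13.5) × 10.2 / 2250 = 1433 m³.
τ = V/Q = 1433/707 = 2.027 d, or 48.66 h.

τ ≈ 48.7 h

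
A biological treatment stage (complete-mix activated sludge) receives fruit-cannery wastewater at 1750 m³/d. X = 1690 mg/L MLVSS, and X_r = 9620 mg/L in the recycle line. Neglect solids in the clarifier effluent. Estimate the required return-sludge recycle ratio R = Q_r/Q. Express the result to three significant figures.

R ≈ 0.213

Solids balance on the clarifier gives (1+R)X = R·X_r, so R = X/(X_r − X) = 1690 / (9620 − 1690) = 0.2131.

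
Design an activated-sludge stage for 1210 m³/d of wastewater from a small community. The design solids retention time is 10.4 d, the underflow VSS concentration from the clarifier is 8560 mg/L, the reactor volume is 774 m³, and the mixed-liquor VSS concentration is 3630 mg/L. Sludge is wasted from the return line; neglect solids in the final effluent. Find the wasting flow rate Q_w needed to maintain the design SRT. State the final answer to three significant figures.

Q_w ≈ 31.6 m³/d

Wasting from the return line (neglecting effluent solids): Q_w = V·X / (θ_c·X_r) = 774.0 × 3630 / (10.4 × 8560) = 31.56 m³/d.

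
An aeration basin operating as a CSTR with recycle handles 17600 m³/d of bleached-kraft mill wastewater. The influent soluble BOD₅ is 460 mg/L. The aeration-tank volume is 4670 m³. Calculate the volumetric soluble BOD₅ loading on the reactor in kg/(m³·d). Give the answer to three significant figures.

L_v ≈ 1.73 kg soluble BOD₅/(m³·d)

Volumetric loading L_v = Q·S₀ / V = 17600 × 460 g/m³ / 4670 m³ = 1734 g/(m³·d) = 1.734 kg soluble BOD₅/(m³·d).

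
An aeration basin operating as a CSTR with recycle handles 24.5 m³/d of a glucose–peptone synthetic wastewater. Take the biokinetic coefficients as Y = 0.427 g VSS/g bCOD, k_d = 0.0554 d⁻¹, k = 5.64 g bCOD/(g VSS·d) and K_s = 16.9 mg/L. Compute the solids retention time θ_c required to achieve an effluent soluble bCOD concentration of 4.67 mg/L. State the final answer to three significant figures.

θ_c ≈ 2.15 d

From 1/θ_c = Y·k·S/(K_s + S) − k_d: Y·k·S/(K_s+S) = 0.427 × 5.64 × 4.67 / (16.9 + 4.67) = 0.5214 d⁻¹.
θ_c = 1/(μ − k_d) = 1/(0.5214 − 0.0554) = 1/0.4660 = 2.146 d.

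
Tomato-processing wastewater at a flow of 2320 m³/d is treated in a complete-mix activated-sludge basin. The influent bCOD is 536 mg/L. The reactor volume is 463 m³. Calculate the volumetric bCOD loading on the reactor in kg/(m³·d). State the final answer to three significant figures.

L_v ≈ 2.69 kg bCOD/(m³·d)

Applied bCOD load per unit volume = Q·S₀/V = (2320 × 536/1000)/463.0 = 2.686 kg bCOD·m⁻³·d⁻¹.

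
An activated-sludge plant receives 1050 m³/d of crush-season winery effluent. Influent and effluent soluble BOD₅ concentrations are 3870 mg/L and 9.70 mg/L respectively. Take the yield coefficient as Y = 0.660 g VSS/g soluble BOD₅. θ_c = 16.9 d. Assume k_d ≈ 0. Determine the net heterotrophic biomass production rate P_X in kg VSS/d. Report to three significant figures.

With endogenous decay neglected, the observed yield equals the true yield: Y_obs = Y = 0.660 g VSS/g soluble BOD₅.
ΔS = 3870 − 9.70 = 3860 mg/L, so the substrate removal rate is 1050 × 3860/1000 = 4053 kg soluble BOD₅/d.
Biomass produced: P_X = Y_obs·Q·ΔS = 0.6600 × 4053 ≈ 2675 kg VSS/d.

P_X ≈ 2680 kg VSS/d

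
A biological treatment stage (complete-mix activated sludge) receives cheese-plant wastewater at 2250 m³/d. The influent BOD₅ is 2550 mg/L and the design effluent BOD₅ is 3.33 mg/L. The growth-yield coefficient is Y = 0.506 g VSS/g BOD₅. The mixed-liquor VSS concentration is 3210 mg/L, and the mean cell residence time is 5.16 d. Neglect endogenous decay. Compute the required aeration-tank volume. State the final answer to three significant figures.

V ≈ 4660 m³

Biomass mass balance (decay neglected): V·X = Y·Q·(S₀ − S)·θ_c, so V = 0.506 × 2250 × (2550 − 3.33) × 5.16 / 3210 = 4661 m³.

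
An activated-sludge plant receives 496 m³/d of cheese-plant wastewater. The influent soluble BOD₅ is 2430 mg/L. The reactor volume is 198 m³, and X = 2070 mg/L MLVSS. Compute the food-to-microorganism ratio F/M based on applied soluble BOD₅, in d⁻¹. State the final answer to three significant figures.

F/M = applied load / biomass = Q·S₀/(V·X) = 496 × 2430 / (198.0 × 2070) = 2.941 d⁻¹.

F/M ≈ 2.94 d⁻¹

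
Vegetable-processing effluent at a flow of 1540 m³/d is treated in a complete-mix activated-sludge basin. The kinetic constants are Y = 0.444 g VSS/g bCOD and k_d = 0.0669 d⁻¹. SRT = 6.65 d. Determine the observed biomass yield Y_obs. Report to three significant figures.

Y_obs ≈ 0.307 g VSS/g bCOD

Correct the yield for decay: Y_obs = Y/(1 + k_d θ_c) = 0.444 / (1 + 0.0669 × 6.65) = 0.444 / 1.445 = 0.3073.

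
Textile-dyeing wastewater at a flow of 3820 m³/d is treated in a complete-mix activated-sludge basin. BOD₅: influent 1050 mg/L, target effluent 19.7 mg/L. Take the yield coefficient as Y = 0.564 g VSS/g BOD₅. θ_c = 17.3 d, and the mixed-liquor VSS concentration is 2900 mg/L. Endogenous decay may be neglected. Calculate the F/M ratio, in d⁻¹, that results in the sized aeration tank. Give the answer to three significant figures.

With k_d = 0 the design equation reduces to V = Y Q (S₀−S) θ_c / X = 0.564 × 3820 × (1050 − 19.7) × 17.3 / 2900 = 13242 m³.
F/M = applied load / biomass = Q·S₀/(V·X) = 3820 × 1050 / (13242 × 2900) = 0.1044 d⁻¹.

F/M ≈ 0.104 d⁻¹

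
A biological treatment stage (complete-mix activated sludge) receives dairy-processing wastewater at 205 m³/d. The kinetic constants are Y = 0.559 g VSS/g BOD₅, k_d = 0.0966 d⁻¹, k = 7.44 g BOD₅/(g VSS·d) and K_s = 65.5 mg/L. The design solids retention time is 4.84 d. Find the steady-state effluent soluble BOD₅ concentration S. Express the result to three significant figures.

For a completely mixed reactor with recycle the Lawrence–McCarty relation gives S = K_s·(1 + k_d·θ_c) / [θ_c·(Y·k − k_d) − 1] = 65.5 × (1 + 0.0966 × 4.84) / [4.84 × (0.559 × 7.44 − 0.0966) − 1] = 96.12 / 18.66 = 5.151 mg/L.

S ≈ 5.15 mg/L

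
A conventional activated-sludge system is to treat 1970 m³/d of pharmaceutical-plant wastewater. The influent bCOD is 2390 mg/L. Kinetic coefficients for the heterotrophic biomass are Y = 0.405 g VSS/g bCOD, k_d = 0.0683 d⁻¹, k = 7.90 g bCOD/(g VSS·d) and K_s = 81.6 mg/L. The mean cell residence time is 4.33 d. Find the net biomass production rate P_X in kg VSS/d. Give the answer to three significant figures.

From the Monod/SRT balance for a CMAS, S = K_s·(1+k_d θ_c)/[θ_c·(Y k − k_d) − 1] = 81.6 × (1 + 0.0683 × 4.33) / [4.33 × (0.405 × 7.90 − 0.0683) − 1] = 105.7 / 12.56 = 8.419 mg/L.
Correct the yield for decay: Y_obs = Y/(1 + k_d θ_c) = 0.405 / (1 + 0.0683 × 4.33) = 0.405 / 1.296 = 0.3126.
Substrate removed = Q·(S₀ − S) = 1970 m³/d × (2390 − 8.42) g/m³ = 4.69×10^6 g/d = 4692 kg/d.
So the net sludge growth is P_X = 0.3126 × 4692 = 1466 kg VSS/d.

P_X ≈ 1470 kg VSS/d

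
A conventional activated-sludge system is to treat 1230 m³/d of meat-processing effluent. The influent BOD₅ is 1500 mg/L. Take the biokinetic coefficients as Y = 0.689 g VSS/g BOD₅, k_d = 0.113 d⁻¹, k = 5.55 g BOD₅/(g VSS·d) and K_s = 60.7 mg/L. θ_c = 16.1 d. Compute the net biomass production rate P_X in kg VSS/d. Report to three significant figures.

For a completely mixed reactor with recycle the Lawrence–McCarty relation gives S = K_s·(1 + k_d·θ_c) / [θ_c·(Y·k − k_d) − 1] = 60.7 × (1 + 0.113 × 16.1) / [16.1 × (0.689 × 5.55 − 0.113) − 1] = 171.1 / 58.75 = 2.913 mg/L.
Observed yield with endogenous decay: Y_obs = Y / (1 + k_d·θ_c) = 0.689 / (1 + 0.113 × 16.1) = 0.689 / 2.819 = 0.2444 g VSS/g BOD₅.
Q·(S₀ − S) = 1230 × (1500 − 2.91) × 10⁻³ = 1841 kg/d removed.
Net biomass production P_X = Y_obs × Q·(S₀ − S) = 0.2444 × 1841 = 450.0 kg VSS/d.

P_X ≈ 450 kg VSS/d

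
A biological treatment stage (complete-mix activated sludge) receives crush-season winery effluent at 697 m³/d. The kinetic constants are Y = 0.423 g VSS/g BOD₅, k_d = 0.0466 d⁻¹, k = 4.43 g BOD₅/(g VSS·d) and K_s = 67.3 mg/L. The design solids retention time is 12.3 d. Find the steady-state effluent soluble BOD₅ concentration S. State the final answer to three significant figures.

S ≈ 4.93 mg/L

From the Monod/SRT balance for a CMAS, S = K_s·(1+k_d θ_c)/[θ_c·(Y k − k_d) − 1] = 67.3 × (1 + 0.0466 × 12.3) / [12.3 × (0.423 × 4.43 − 0.0466) − 1] = 105.9 / 21.48 = 4.930 mg/L.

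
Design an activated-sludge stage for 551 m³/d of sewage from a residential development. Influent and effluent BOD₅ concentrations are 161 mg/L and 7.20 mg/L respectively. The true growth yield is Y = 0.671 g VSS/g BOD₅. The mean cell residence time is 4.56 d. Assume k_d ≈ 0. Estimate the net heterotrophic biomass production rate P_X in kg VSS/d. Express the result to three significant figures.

P_X ≈ 56.9 kg VSS/d

No decay correction is needed, so Y_obs = Y = 0.671.
ΔS = 161 − 7.20 = 153.8 mg/L, so the substrate removal rate is 551 × 153.8/1000 = 84.74 kg BOD₅/d.
P_X = Y_obs · Q(S₀ − S) = 0.6710 × 84.74 = 56.86 kg VSS/d.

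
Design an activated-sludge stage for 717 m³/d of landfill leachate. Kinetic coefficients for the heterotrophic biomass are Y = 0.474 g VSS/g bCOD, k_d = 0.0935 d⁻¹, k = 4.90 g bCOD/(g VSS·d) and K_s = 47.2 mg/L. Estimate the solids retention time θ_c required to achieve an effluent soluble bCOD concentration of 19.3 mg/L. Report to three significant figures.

θ_c ≈ 1.72 d

At the target effluent, Y k S/(K_s+S) = 0.474×4.90×19.3/66.50 = 0.6741 d⁻¹.
1/θ_c = 0.6741 − 0.0935 = 0.5806 d⁻¹, so θ_c = 1.722 d.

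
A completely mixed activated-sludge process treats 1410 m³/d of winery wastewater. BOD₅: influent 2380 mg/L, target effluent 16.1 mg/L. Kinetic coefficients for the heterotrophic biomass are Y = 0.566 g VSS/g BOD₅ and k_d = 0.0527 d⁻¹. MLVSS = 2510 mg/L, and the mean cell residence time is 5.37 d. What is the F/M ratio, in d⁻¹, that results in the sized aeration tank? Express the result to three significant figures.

Rearranging the biomass balance for a CMAS with decay, V = Y·Q·ΔS·θ_c / [X·(1+k_d θ_c)] = 0.566 × 1410 × (2380 − 16.1) × 5.37 / [2510 × (1 + 0.0527 × 5.37)] = 1.01×10^7 / 3220 = 3146 m³.
F/M = Q·S₀ / (V·X) = 1410 × 2380 / (3146 × 2510) = 0.4250 g BOD₅·(g VSS·d)⁻¹.

F/M ≈ 0.425 d⁻¹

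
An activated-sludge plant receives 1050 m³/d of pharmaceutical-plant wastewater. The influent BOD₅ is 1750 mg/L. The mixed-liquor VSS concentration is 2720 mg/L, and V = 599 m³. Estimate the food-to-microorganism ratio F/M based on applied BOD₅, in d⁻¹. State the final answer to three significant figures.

F/M ≈ 1.13 d⁻¹

Food-to-microorganism ratio F/M = Q S₀ / (V X) = 1050 × 1750 / (599.0 × 2720) = 1.128 d⁻¹.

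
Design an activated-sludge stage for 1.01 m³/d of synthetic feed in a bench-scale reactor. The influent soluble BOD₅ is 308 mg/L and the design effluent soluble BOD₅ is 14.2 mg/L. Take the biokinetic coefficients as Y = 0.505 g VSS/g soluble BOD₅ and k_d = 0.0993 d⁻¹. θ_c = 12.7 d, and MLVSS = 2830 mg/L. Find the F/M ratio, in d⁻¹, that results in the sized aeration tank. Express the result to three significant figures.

Rearranging the biomass balance for a CMAS with decay, V = Y·Q·ΔS·θ_c / [X·(1+k_d θ_c)] = 0.505 × 1.01 × (308 − 14.2) × 12.7 / [2830 × (1 + 0.0993 × 12.7)] = 1.9×10^3 / 6399 = 0.2974 m³.
Food-to-microorganism ratio F/M = Q S₀ / (V X) = 1.01 × 308 / (0.2974 × 2830) = 0.3696 d⁻¹.

F/M ≈ 0.370 d⁻¹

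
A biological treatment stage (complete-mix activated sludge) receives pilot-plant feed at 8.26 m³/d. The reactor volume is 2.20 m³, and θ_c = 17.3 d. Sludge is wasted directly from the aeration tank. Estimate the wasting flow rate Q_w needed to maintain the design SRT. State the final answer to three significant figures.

For wasting at MLVSS concentration, Q_w = V/θ_c = 2.200/17.3 = 0.1272 m³/d.

Q_w ≈ 0.127 m³/d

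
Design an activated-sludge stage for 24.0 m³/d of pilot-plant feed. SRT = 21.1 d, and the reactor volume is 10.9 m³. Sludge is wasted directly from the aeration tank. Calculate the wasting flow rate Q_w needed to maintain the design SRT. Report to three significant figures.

Q_w ≈ 0.517 m³/d

Wasting from the aeration tank: Q_w = V / θ_c = 10.90 / 21.1 = 0.5166 m³/d.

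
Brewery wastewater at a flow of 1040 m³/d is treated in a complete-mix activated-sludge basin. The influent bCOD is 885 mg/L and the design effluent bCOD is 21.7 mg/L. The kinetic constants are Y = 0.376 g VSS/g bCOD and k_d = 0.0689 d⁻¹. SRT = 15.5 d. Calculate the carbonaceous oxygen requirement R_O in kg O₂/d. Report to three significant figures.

R_O ≈ 666 kg O₂/d

The observed yield is Y_obs = Y/(1 + k_d·θ_c) = 0.376 / (1 + 0.0689 × 15.5) = 0.376 / 2.068 = 0.1818 g VSS per g bCOD removed.
Substrate removed = Q·(S₀ − S) = 1040 m³/d × (885 − 21.7) g/m³ = 8.98×10^5 g/d = 897.8 kg/d.
Net sludge production P_X = 0.1818 × 897.8 = 163.2 kg VSS/d.
Carbonaceous O₂ demand = substrate oxidised − cell-mass equivalent = 897.8 − 1.42 × 163.2 = 666.0 kg O₂/d.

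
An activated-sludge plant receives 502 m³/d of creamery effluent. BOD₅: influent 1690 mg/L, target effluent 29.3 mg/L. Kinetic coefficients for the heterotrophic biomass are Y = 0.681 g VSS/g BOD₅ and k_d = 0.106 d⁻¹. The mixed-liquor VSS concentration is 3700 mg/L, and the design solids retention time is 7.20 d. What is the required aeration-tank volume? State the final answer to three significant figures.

From the SRT design equation V = Y Q (S₀−S) θ_c / [X (1 + k_d θ_c)] = 0.681 × 502 × (1690 − 29.3) × 7.20 / [3700 × (1 + 0.106 × 7.20)] = 4.09×10^6 / 6524 = 626.6 m³.

V ≈ 627 m³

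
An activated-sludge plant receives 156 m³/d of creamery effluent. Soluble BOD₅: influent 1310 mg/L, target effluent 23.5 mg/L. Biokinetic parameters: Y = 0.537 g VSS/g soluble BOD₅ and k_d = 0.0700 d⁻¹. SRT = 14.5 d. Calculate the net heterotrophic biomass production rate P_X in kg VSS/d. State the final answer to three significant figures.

Observed yield with endogenous decay: Y_obs = Y / (1 + k_d·θ_c) = 0.537 / (1 + 0.0700 × 14.5) = 0.537 / 2.015 = 0.2665 g VSS/g soluble BOD₅.
ΔS = 1310 − 23.5 = 1286 mg/L, so the substrate removal rate is 156 × 1286/1000 = 200.7 kg soluble BOD₅/d.
So the net sludge growth is P_X = 0.2665 × 200.7 = 53.49 kg VSS/d.

P_X ≈ 53.5 kg VSS/d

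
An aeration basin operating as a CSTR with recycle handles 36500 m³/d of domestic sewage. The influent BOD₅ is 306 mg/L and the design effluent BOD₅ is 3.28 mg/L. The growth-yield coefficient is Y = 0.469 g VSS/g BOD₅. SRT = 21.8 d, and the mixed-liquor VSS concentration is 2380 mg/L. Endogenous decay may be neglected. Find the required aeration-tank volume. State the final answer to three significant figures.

With k_d = 0 the design equation reduces to V = Y Q (S₀−S) θ_c / X = 0.469 × 36500 × (306 − 3.28) × 21.8 / 2380 = 47466 m³.

V ≈ 47500 m³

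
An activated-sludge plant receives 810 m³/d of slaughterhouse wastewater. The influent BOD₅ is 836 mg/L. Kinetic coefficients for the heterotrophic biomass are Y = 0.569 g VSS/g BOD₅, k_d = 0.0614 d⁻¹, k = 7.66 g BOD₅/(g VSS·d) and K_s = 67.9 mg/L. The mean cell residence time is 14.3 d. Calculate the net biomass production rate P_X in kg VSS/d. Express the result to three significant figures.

P_X ≈ 205 kg VSS/d

Effluent substrate depends only on kinetics and SRT: S = K_s(1 + k_d θ_c) / [θ_c(Yk − k_d) − 1] = 67.9 × (1 + 0.0614 × 14.3) / [14.3 × (0.569 × 7.66 − 0.0614) − 1] = 127.5 / 60.45 = 2.110 mg/L.
The observed yield is Y_obs = Y/(1 + k_d·θ_c) = 0.569 / (1 + 0.0614 × 14.3) = 0.569 / 1.878 = 0.3030 g VSS per g BOD₅ removed.
Mass of BOD₅ removed per day: Q(S₀ − S) = 810 × 833.9 g/m³ = 675.5 kg/d.
Net biomass production P_X = Y_obs × Q·(S₀ − S) = 0.3030 × 675.5 = 204.6 kg VSS/d.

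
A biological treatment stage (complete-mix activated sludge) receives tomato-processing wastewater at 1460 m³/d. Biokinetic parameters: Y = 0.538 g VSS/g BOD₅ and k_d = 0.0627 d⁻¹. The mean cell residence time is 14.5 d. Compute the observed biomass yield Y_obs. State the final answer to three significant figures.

Y_obs ≈ 0.282 g VSS/g BOD₅

Y_obs = Y / (1 + k_d θ_c) = 0.538 / (1 + 0.0627 × 14.5) = 0.538 / 1.909 = 0.2818.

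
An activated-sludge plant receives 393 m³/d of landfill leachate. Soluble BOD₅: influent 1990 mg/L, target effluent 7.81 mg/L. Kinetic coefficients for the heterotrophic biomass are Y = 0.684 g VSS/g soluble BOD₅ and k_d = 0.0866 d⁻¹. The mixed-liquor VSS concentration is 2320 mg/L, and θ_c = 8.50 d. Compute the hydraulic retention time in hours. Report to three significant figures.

τ ≈ 68.7 h

Steady-state biomass mass balance: V·X·(1 + k_d·θ_c) = Y·Q·(S₀ − S)·θ_c, so V = 0.684 × 393 × (1990 − 7.81) × 8.50 / [2320 × (1 + 0.0866 × 8.50)] = 4.53×10^6 / 4028 = 1124 m³.
τ = V/Q = 1124/393 = 2.861 d, or 68.67 h.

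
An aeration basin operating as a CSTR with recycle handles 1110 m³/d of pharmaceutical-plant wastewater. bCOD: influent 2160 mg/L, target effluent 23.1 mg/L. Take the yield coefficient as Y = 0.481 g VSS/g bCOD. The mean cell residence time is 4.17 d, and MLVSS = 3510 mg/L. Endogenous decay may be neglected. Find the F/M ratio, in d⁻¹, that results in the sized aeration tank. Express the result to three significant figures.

F/M ≈ 0.504 d⁻¹

Biomass mass balance (decay neglected): V·X = Y·Q·(S₀ − S)·θ_c, so V = 0.481 × 1110 × (2160 − 23.1) × 4.17 / 3510 = 1355 m³.
F/M = Q·S₀ / (V·X) = 1110 × 2160 / (1355 × 3510) = 0.5040 g bCOD·(g VSS·d)⁻¹.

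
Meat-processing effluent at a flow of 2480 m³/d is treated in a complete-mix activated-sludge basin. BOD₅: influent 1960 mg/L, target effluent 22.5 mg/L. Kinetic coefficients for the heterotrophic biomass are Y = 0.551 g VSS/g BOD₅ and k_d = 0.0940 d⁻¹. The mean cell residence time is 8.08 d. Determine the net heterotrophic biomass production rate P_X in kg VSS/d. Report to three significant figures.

P_X ≈ 1500 kg VSS/d

Correct the yield for decay: Y_obs = Y/(1 + k_d θ_c) = 0.551 / (1 + 0.0940 × 8.08) = 0.551 / 1.760 = 0.3132.
Substrate removed = Q·(S₀ − S) = 2480 m³/d × (1960 − 22.5) g/m³ = 4.8×10^6 g/d = 4805 kg/d.
Biomass produced: P_X = Y_obs·Q·ΔS = 0.3132 × 4805 ≈ 1505 kg VSS/d.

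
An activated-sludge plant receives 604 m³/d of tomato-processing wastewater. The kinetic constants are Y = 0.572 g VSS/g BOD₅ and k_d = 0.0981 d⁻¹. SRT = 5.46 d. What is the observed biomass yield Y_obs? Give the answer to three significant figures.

The observed yield is Y_obs = Y/(1 + k_d·θ_c) = 0.572 / (1 + 0.0981 × 5.46) = 0.572 / 1.536 = 0.3725 g VSS per g BOD₅ removed.

Y_obs ≈ 0.372 g VSS/g BOD₅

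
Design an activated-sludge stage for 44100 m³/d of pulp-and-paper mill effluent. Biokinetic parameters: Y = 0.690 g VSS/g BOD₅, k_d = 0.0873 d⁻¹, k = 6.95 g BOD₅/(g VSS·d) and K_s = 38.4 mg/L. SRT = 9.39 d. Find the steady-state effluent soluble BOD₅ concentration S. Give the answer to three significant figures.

S ≈ 1.62 mg/L

From the Monod/SRT balance for a CMAS, S = K_s·(1+k_d θ_c)/[θ_c·(Y k − k_d) − 1] = 38.4 × (1 + 0.0873 × 9.39) / [9.39 × (0.690 × 6.95 − 0.0873) − 1] = 69.88 / 43.21 = 1.617 mg/L.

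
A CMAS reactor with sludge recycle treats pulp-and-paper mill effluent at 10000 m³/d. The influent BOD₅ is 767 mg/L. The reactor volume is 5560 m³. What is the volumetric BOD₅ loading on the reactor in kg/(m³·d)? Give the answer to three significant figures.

Applied BOD₅ load per unit volume = Q·S₀/V = (10000 × 767/1000)/5560 = 1.379 kg BOD₅·m⁻³·d⁻¹.

L_v ≈ 1.38 kg BOD₅/(m³·d)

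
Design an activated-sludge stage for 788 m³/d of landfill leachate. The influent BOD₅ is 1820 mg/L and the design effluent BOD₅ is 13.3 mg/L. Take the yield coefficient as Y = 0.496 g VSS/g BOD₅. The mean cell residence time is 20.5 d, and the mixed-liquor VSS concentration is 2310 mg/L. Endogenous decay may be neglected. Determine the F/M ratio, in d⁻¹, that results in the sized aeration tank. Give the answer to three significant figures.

With k_d = 0 the design equation reduces to V = Y Q (S₀−S) θ_c / X = 0.496 × 788 × (1820 − 13.3) × 20.5 / 2310 = 6267 m³.
F/M = Q·S₀ / (V·X) = 788 × 1820 / (6267 × 2310) = 0.09907 g BOD₅·(g VSS·d)⁻¹.

F/M ≈ 0.0991 d⁻¹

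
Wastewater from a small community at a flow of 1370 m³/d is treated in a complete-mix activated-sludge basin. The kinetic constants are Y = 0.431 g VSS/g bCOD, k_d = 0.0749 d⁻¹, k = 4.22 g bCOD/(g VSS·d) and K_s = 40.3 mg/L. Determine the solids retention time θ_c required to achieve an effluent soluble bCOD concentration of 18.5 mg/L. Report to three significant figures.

θ_c ≈ 2.01 d

At the target effluent, Y k S/(K_s+S) = 0.431×4.22×18.5/58.80 = 0.5722 d⁻¹.
θ_c = 1/(μ − k_d) = 1/(0.5722 − 0.0749) = 1/0.4973 = 2.011 d.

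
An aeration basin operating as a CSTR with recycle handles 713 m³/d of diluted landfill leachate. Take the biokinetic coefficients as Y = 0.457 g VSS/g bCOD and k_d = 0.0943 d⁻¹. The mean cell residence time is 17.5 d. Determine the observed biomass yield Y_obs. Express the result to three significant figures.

Y_obs ≈ 0.172 g VSS/g bCOD

Observed yield with endogenous decay: Y_obs = Y / (1 + k_d·θ_c) = 0.457 / (1 + 0.0943 × 17.5) = 0.457 / 2.650 = 0.1724 g VSS/g bCOD.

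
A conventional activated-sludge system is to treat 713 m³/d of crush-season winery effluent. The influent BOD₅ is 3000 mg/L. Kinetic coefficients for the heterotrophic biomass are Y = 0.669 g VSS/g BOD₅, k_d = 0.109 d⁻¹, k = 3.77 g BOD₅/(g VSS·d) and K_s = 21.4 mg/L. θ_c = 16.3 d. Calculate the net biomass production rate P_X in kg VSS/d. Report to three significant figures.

P_X ≈ 515 kg VSS/d

Effluent substrate depends only on kinetics and SRT: S = K_s(1 + k_d θ_c) / [θ_c(Yk − k_d) − 1] = 21.4 × (1 + 0.109 × 16.3) / [16.3 × (0.669 × 3.77 − 0.109) − 1] = 59.42 / 38.33 = 1.550 mg/L.
Y_obs = Y / (1 + k_d θ_c) = 0.669 / (1 + 0.109 × 16.3) = 0.669 / 2.777 = 0.2409.
ΔS = 3000 − 1.55 = 2998 mg/L, so the substrate removal rate is 713 × 2998/1000 = 2138 kg BOD₅/d.
So the net sludge growth is P_X = 0.2409 × 2138 = 515.1 kg VSS/d.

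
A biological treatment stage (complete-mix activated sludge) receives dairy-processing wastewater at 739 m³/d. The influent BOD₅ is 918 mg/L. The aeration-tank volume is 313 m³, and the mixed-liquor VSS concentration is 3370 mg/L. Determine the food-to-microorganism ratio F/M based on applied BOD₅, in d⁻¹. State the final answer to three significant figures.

F/M = applied load / biomass = Q·S₀/(V·X) = 739 × 918 / (313.0 × 3370) = 0.6432 d⁻¹.

F/M ≈ 0.643 d⁻¹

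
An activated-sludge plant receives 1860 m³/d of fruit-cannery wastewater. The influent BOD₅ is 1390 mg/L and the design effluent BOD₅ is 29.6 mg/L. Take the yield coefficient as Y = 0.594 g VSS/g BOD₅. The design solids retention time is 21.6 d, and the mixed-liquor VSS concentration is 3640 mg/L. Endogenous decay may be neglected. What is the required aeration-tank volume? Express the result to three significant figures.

V ≈ 8920 m³

Biomass mass balance (decay neglected): V·X = Y·Q·(S₀ − S)·θ_c, so V = 0.594 × 1860 × (1390 − 29.6) × 21.6 / 3640 = 8919 m³.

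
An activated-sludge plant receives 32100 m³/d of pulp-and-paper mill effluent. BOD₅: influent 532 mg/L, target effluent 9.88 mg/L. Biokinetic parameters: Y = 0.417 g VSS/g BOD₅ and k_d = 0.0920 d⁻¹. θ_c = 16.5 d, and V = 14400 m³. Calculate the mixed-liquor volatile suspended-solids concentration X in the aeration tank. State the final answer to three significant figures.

X ≈ 3180 mg/L

From V·X·(1 + k_d·θ_c) = Y·Q·(S₀ − S)·θ_c: X = 0.417 × 32100 × (532 − 9.88) × 16.5 / [14400 × (1 + 0.0920 × 16.5)] = 3180 mg/L.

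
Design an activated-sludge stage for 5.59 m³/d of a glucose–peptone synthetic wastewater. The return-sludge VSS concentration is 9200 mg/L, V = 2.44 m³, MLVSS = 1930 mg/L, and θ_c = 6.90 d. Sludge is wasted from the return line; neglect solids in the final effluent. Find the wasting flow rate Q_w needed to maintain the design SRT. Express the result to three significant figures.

Q_w ≈ 0.0742 m³/d

Wasting from the return line (neglecting effluent solids): Q_w = V·X / (θ_c·X_r) = 2.440 × 1930 / (6.90 × 9200) = 0.07418 m³/d.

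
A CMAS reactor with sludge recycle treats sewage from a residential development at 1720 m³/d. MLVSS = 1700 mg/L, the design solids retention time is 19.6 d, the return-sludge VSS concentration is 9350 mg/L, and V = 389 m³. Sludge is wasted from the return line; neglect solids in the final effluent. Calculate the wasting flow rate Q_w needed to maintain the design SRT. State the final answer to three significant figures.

Q_w ≈ 3.61 m³/d

θ_c = V·X/(Q_w·X_r) when wasting from the recycle, so Q_w = V·X/(θ_c·X_r) = 389.0 × 1700 / (19.6 × 9350) = 3.609 m³/d.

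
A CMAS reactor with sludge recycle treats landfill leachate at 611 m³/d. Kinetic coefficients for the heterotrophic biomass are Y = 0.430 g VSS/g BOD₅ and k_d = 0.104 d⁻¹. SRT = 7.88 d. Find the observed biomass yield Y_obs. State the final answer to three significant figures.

The observed yield is Y_obs = Y/(1 + k_d·θ_c) = 0.430 / (1 + 0.104 × 7.88) = 0.430 / 1.820 = 0.2363 g VSS per g BOD₅ removed.

Y_obs ≈ 0.236 g VSS/g BOD₅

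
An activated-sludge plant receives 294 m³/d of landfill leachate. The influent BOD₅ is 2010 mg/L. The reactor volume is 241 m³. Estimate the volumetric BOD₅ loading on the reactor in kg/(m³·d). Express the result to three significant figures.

L_v ≈ 2.45 kg BOD₅/(m³·d)

L_v = Q S₀ / V = 294 × 2010 × 10⁻³ / 241.0 = 2.452 kg/(m³·d).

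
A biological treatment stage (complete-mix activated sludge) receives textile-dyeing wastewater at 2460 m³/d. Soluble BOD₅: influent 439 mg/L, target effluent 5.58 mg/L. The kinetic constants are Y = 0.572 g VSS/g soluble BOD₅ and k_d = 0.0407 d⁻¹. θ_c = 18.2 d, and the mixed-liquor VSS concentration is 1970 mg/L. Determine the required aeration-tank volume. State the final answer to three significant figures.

Steady-state biomass mass balance: V·X·(1 + k_d·θ_c) = Y·Q·(S₀ − S)·θ_c, so V = 0.572 × 2460 × (439 − 5.58) × 18.2 / [1970 × (1 + 0.0407 × 18.2)] = 1.11×10^7 / 3429 = 3237 m³.

V ≈ 3240 m³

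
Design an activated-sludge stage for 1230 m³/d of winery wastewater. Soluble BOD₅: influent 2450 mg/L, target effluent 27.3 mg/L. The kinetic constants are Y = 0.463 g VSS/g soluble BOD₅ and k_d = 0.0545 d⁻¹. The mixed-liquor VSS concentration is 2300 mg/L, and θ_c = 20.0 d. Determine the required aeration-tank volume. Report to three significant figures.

V ≈ 5740 m³

Steady-state biomass mass balance: V·X·(1 + k_d·θ_c) = Y·Q·(S₀ − S)·θ_c, so V = 0.463 × 1230 × (2450 − 27.3) × 20.0 / [2300 × (1 + 0.0545 × 20.0)] = 2.76×10^7 / 4807 = 5740 m³.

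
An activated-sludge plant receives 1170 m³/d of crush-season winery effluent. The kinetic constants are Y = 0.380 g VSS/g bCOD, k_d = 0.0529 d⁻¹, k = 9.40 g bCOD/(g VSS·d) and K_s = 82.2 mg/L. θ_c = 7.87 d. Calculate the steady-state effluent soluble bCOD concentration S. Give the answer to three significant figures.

For a completely mixed reactor with recycle the Lawrence–McCarty relation gives S = K_s·(1 + k_d·θ_c) / [θ_c·(Y·k − k_d) − 1] = 82.2 × (1 + 0.0529 × 7.87) / [7.87 × (0.380 × 9.40 − 0.0529) − 1] = 116.4 / 26.70 = 4.361 mg/L.

S ≈ 4.36 mg/L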